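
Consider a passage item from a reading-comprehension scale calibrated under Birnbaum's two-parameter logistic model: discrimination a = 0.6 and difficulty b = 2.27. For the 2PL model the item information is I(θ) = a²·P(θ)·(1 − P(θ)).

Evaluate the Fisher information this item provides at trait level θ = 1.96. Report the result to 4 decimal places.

P = 1/(1+e^{0.1860}) = 0.4536
P(1−P) = 0.4536 × 0.5464 = 0.2479
I = a² × P(1−P) = 0.6² × 0.2479 = 0.08923

0.0892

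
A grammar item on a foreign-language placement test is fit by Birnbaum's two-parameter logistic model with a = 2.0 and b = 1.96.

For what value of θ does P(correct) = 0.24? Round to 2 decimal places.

P(θ) = 1 / (1 + exp(−a(θ − b)))
logit = ln(0.2400/0.7600) = -1.1527
θ = b + logit/(a) = 1.96 + (-1.1527)/2.0000 = 1.3837

1.38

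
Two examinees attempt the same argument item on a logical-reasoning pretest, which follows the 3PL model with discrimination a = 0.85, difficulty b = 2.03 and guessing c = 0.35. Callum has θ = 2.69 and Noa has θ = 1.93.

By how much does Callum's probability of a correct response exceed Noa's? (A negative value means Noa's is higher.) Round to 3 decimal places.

0.103

P(θ) = c + (1 − c) · 1 / (1 + exp(−a(θ − b)))
P(Callum) = 0.7638  [exponent 0.5610]
P(Noa) = 0.6612  [exponent -0.0850]
Difference = 0.7638 − 0.6612 = 0.1026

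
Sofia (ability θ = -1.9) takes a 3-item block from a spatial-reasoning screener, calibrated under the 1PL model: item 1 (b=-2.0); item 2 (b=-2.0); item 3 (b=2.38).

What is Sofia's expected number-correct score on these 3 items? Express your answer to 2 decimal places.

1.06

P(θ) = 1 / (1 + exp(−(θ − b)))
P_1 = 1/(1+e^{-0.1000}) = 0.5250
P_2 = 1/(1+e^{-0.1000}) = 0.5250
P_3 = 1/(1+e^{4.2800}) = 0.0137
E[score] = 0.5250 + 0.5250 + 0.0137 = 1.0636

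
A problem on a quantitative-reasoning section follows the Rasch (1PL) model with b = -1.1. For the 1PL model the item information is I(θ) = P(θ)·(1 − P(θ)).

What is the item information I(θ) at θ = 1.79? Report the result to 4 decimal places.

P = 1/(1+e^{-2.8900}) = 0.9473
P(1−P) = 0.9473 × 0.0527 = 0.0499
I = P(1−P) = 0.04988

0.0499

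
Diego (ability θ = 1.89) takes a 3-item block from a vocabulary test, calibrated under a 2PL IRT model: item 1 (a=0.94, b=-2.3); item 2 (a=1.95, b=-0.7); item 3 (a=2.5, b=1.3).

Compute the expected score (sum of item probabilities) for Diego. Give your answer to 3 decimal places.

2.788

P(θ) = 1 / (1 + exp(−a(θ − b)))
P_1 = 1/(1+e^{-3.9386}) = 0.9809
P_2 = 1/(1+e^{-5.0505}) = 0.9936
P_3 = 1/(1+e^{-1.4750}) = 0.8138
E[score] = 0.9809 + 0.9936 + 0.8138 = 2.7883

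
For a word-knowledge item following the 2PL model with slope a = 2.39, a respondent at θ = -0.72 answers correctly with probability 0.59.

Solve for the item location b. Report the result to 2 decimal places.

P(θ) = 1 / (1 + exp(−a(θ − b)))
logit(0.59) = ln(0.59/0.41) = 0.3640
b = θ − logit/(a) = -0.72 − 0.3640/2.3900 = -0.8723

-0.87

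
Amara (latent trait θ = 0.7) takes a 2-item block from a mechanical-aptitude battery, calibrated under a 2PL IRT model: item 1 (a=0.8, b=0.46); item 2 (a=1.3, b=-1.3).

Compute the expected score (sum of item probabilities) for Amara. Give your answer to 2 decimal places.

1.48

P(θ) = 1 / (1 + exp(−a(θ − b)))
P_1 = 1/(1+e^{-0.1920}) = 0.5479
P_2 = 1/(1+e^{-2.6000}) = 0.9309
E[score] = 0.5479 + 0.9309 = 1.4787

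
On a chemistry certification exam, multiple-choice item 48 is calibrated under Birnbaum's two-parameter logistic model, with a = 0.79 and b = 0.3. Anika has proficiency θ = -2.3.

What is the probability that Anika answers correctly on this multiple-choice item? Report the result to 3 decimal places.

P(θ) = 1 / (1 + exp(−a(θ − b)))
Exponent: 0.79 × (-2.3 − 0.3) = -2.0540
1/(1 + e^{2.0540}) = 0.1136

0.114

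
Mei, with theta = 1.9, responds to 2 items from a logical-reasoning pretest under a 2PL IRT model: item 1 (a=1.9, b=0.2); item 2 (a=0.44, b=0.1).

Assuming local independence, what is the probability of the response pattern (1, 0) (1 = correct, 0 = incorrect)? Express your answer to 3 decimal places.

0.300

P(theta) = 1 / (1 + exp(−a(theta − b)))
P_1 = 1/(1+e^{-3.2300}) = 0.9619
P_2 = 1/(1+e^{-0.7920}) = 0.6883
L = P_1 × (1−P_2) = 0.9619 × 0.3117 = 0.29988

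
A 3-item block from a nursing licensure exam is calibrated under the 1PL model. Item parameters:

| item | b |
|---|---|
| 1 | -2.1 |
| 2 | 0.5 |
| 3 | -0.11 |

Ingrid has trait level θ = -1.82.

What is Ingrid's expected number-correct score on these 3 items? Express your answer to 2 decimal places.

P(θ) = 1 / (1 + exp(−(θ − b)))
P_1 = 1/(1+e^{-0.2800}) = 0.5695
P_2 = 1/(1+e^{2.3200}) = 0.0895
P_3 = 1/(1+e^{1.7100}) = 0.1532
E[score] = 0.5695 + 0.0895 + 0.1532 = 0.8122

0.81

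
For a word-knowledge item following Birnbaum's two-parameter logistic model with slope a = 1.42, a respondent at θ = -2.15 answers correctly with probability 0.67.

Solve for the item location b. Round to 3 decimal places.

P(θ) = 1 / (1 + exp(−a(θ − b)))
logit(0.67) = ln(0.67/0.33) = 0.7082
b = θ − logit/(a) = -2.15 − 0.7082/1.4200 = -2.6487

-2.649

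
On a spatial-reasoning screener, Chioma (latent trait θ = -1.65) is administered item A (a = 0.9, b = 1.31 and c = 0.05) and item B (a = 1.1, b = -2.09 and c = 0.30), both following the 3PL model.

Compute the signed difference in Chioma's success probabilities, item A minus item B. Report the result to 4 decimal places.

P(θ) = c + (1 − c) · 1 / (1 + exp(−a(θ − b)))
P_A = 0.1119
P_B = 0.7331
P_A − P_B = -0.6212

-0.6212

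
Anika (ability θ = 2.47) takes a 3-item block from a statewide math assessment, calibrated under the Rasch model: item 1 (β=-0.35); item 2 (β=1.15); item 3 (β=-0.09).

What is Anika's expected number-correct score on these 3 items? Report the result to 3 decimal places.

2.661

P(θ) = 1 / (1 + exp(−(θ − β)))
P_1 = 1/(1+e^{-2.8200}) = 0.9437
P_2 = 1/(1+e^{-1.3200}) = 0.7892
P_3 = 1/(1+e^{-2.5600}) = 0.9282
E[score] = 0.9437 + 0.7892 + 0.9282 = 2.6612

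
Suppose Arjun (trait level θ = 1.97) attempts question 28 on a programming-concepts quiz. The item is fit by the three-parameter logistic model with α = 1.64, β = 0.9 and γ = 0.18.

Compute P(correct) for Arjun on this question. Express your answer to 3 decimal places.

0.879

P(θ) = γ + (1 − γ) · 1 / (1 + exp(−α(θ − β)))
Exponent: 1.64 × (1.97 − 0.9) = 1.7548
1/(1 + e^{-1.7548}) = 0.8526
P = 0.18 + 0.82 × 0.8526 = 0.8791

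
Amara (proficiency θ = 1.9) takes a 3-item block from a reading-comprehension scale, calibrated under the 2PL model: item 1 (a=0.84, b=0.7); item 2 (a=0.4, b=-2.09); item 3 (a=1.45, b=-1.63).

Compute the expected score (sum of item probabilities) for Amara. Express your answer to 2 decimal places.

2.56

P(θ) = 1 / (1 + exp(−a(θ − b)))
P_1 = 1/(1+e^{-1.0080}) = 0.7326
P_2 = 1/(1+e^{-1.5960}) = 0.8315
P_3 = 1/(1+e^{-5.1185}) = 0.9941
E[score] = 0.7326 + 0.8315 + 0.9941 = 2.5581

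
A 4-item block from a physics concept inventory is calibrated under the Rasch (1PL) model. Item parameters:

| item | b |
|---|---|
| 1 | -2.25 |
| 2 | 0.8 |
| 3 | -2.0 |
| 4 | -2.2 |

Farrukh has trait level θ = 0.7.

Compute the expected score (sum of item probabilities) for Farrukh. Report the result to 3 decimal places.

3.310

P(θ) = 1 / (1 + exp(−(θ − b)))
P_1 = 1/(1+e^{-2.9500}) = 0.9503
P_2 = 1/(1+e^{0.1000}) = 0.4750
P_3 = 1/(1+e^{-2.7000}) = 0.9370
P_4 = 1/(1+e^{-2.9000}) = 0.9478
E[score] = 0.9503 + 0.4750 + 0.9370 + 0.9478 = 3.3102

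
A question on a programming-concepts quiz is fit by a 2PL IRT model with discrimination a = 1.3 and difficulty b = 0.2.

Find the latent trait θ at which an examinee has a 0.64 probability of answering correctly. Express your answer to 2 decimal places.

0.64

P(θ) = 1 / (1 + exp(−a(θ − b)))
logit = ln(0.6400/0.3600) = 0.5754
θ = b + logit/(a) = 0.2 + 0.5754/1.3000 = 0.6426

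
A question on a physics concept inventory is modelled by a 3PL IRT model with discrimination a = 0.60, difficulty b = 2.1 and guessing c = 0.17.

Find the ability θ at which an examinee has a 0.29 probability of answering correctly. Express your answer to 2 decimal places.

-0.86

P(θ) = c + (1 − c) · 1 / (1 + exp(−a(θ − b)))
Remove guessing floor: (0.29 − 0.17)/(1 − 0.17) = 0.1446
logit = ln(0.1446/0.8554) = -1.7778
θ = b + logit/(a) = 2.1 + (-1.7778)/0.6000 = -0.8630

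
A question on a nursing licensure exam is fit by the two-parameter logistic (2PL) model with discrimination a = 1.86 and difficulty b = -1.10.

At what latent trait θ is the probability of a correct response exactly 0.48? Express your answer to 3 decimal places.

P(θ) = 1 / (1 + exp(−a(θ − b)))
logit = ln(0.4800/0.5200) = -0.0800
θ = b + logit/(a) = -1.10 + (-0.0800)/1.8600 = -1.1430

-1.143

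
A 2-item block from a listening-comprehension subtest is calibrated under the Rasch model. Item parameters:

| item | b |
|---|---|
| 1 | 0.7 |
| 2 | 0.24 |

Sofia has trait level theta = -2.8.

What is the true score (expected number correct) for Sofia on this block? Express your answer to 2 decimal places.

P(theta) = 1 / (1 + exp(−(theta − b)))
P_1 = 1/(1+e^{3.5000}) = 0.0293
P_2 = 1/(1+e^{3.0400}) = 0.0457
E[score] = 0.0293 + 0.0457 = 0.0750

0.07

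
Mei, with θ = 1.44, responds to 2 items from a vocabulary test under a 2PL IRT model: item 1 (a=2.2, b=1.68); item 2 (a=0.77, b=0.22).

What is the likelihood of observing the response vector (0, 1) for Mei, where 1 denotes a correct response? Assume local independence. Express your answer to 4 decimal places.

0.4522

P(θ) = 1 / (1 + exp(−a(θ − b)))
P_1 = 1/(1+e^{0.5280}) = 0.3710
P_2 = 1/(1+e^{-0.9394}) = 0.7190
L = (1−P_1) × P_2 = 0.6290 × 0.7190 = 0.45225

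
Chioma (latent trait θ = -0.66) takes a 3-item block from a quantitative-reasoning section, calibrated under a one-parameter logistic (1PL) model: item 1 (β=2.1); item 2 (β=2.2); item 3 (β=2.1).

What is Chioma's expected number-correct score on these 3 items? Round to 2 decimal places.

0.17

P(θ) = 1 / (1 + exp(−(θ − β)))
P_1 = 1/(1+e^{2.7600}) = 0.0595
P_2 = 1/(1+e^{2.8600}) = 0.0542
P_3 = 1/(1+e^{2.7600}) = 0.0595
E[score] = 0.0595 + 0.0542 + 0.0595 = 0.1732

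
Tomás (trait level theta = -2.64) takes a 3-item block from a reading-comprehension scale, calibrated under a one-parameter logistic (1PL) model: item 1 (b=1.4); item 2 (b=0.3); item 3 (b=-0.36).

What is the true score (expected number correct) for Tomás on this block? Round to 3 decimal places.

P(theta) = 1 / (1 + exp(−(theta − b)))
P_1 = 1/(1+e^{4.0400}) = 0.0173
P_2 = 1/(1+e^{2.9400}) = 0.0502
P_3 = 1/(1+e^{2.2800}) = 0.0928
E[score] = 0.0173 + 0.0502 + 0.0928 = 0.1603

0.160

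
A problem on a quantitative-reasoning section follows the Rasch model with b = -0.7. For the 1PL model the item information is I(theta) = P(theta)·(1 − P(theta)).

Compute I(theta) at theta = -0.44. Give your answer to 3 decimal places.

0.246

P = 1/(1+e^{-0.2600}) = 0.5646
P(1−P) = 0.5646 × 0.4354 = 0.2458
I = P(1−P) = 0.24582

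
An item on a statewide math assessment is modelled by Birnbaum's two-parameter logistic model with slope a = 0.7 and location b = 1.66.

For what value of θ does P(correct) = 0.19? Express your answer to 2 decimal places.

-0.41

P(θ) = 1 / (1 + exp(−a(θ − b)))
logit = ln(0.1900/0.8100) = -1.4500
θ = b + logit/(a) = 1.66 + (-1.4500)/0.7000 = -0.4114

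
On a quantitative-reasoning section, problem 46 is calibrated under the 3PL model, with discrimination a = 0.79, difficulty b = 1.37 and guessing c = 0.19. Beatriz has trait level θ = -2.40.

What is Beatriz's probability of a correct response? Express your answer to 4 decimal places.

P(θ) = c + (1 − c) · 1 / (1 + exp(−a(θ − b)))
Exponent: 0.79 × (-2.40 − 1.37) = -2.9783
1/(1 + e^{2.9783}) = 0.0484
P = 0.19 + 0.81 × 0.0484 = 0.2292

0.2292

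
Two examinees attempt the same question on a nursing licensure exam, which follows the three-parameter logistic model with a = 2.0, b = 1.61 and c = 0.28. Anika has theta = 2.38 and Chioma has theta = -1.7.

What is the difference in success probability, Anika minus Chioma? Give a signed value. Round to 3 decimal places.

P(theta) = c + (1 − c) · 1 / (1 + exp(−a(theta − b)))
P(Anika) = 0.8729  [exponent 1.5400]
P(Chioma) = 0.2810  [exponent -6.6200]
Difference = 0.8729 − 0.2810 = 0.5919

0.592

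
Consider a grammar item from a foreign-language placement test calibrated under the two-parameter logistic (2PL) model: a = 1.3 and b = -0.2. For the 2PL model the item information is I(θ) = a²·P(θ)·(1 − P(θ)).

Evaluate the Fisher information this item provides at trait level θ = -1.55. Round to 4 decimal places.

0.2124

P = 1/(1+e^{1.7550}) = 0.1474
P(1−P) = 0.1474 × 0.8526 = 0.1257
I = a² × P(1−P) = 1.3² × 0.1257 = 0.21241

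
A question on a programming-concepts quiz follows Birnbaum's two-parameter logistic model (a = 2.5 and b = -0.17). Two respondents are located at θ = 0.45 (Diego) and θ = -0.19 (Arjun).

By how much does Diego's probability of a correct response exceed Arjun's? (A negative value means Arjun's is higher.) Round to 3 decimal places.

0.337

P(θ) = 1 / (1 + exp(−a(θ − b)))
P(Diego) = 0.8249  [exponent 1.5500]
P(Arjun) = 0.4875  [exponent -0.0500]
Difference = 0.8249 − 0.4875 = 0.3374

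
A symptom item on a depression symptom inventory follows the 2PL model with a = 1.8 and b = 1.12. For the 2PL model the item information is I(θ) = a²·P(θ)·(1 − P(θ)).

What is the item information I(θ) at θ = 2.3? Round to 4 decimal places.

0.3090

P = 1/(1+e^{-2.1240}) = 0.8932
P(1−P) = 0.8932 × 0.1068 = 0.0954
I = a² × P(1−P) = 1.8² × 0.0954 = 0.30904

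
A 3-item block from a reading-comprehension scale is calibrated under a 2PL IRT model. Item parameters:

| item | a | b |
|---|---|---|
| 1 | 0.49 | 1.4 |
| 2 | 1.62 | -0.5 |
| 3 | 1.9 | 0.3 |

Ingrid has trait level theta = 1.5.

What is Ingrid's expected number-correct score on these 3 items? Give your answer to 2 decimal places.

2.38

P(theta) = 1 / (1 + exp(−a(theta − b)))
P_1 = 1/(1+e^{-0.0490}) = 0.5122
P_2 = 1/(1+e^{-3.2400}) = 0.9623
P_3 = 1/(1+e^{-2.2800}) = 0.9072
E[score] = 0.5122 + 0.9623 + 0.9072 = 2.3818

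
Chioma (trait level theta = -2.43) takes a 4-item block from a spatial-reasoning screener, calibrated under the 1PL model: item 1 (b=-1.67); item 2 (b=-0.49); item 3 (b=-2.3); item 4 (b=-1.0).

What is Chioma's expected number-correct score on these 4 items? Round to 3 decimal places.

P(theta) = 1 / (1 + exp(−(theta − b)))
P_1 = 1/(1+e^{0.7600}) = 0.3186
P_2 = 1/(1+e^{1.9400}) = 0.1256
P_3 = 1/(1+e^{0.1300}) = 0.4675
P_4 = 1/(1+e^{1.4300}) = 0.1931
E[score] = 0.3186 + 0.1256 + 0.4675 + 0.1931 = 1.1049

1.105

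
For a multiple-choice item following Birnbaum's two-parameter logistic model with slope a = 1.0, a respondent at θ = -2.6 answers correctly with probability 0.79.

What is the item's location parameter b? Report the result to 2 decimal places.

-3.92

P(θ) = 1 / (1 + exp(−a(θ − b)))
logit(0.79) = ln(0.79/0.21) = 1.3249
b = θ − logit/(a) = -2.6 − 1.3249/1.0000 = -3.9249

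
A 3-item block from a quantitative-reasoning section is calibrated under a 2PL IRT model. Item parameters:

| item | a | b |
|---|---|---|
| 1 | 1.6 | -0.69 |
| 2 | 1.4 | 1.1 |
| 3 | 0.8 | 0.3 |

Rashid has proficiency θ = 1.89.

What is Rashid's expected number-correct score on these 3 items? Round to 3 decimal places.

2.517

P(θ) = 1 / (1 + exp(−a(θ − b)))
P_1 = 1/(1+e^{-4.1280}) = 0.9841
P_2 = 1/(1+e^{-1.1060}) = 0.7514
P_3 = 1/(1+e^{-1.2720}) = 0.7811
E[score] = 0.9841 + 0.7514 + 0.7811 = 2.5166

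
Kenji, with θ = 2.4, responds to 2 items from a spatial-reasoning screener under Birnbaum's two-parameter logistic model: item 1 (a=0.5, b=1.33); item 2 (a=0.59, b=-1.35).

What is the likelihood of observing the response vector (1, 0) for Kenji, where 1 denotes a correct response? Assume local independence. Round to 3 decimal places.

P(θ) = 1 / (1 + exp(−a(θ − b)))
P_1 = 1/(1+e^{-0.5350}) = 0.6306
P_2 = 1/(1+e^{-2.2125}) = 0.9014
L = P_1 × (1−P_2) = 0.6306 × 0.0986 = 0.06220

0.062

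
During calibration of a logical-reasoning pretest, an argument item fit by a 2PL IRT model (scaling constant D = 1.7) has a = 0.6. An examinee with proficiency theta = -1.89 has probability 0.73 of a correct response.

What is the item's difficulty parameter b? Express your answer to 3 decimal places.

-2.865

P(theta) = 1 / (1 + exp(−D·a(theta − b)))
logit(0.73) = ln(0.73/0.27) = 0.9946
b = theta − logit/(1.7·a) = -1.89 − 0.9946/1.0200 = -2.8651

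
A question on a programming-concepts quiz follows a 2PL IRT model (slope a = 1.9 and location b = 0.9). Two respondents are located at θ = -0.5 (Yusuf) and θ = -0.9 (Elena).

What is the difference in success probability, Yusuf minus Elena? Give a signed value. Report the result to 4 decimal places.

P(θ) = 1 / (1 + exp(−a(θ − b)))
P(Yusuf) = 0.0654  [exponent -2.6600]
P(Elena) = 0.0317  [exponent -3.4200]
Difference = 0.0654 − 0.0317 = 0.0337

0.0337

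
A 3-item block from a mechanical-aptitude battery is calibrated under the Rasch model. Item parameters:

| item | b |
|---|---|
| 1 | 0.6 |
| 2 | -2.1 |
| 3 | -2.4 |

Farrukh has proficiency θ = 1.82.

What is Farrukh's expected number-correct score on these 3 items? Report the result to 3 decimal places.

2.738

P(θ) = 1 / (1 + exp(−(θ − b)))
P_1 = 1/(1+e^{-1.2200}) = 0.7721
P_2 = 1/(1+e^{-3.9200}) = 0.9805
P_3 = 1/(1+e^{-4.2200}) = 0.9855
E[score] = 0.7721 + 0.9805 + 0.9855 = 2.7381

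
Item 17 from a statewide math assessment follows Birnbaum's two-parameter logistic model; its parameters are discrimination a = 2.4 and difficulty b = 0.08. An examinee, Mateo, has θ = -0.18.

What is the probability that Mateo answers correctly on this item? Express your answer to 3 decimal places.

0.349

P(θ) = 1 / (1 + exp(−a(θ − b)))
Exponent: 2.4 × (-0.18 − 0.08) = -0.6240
1/(1 + e^{0.6240}) = 0.3489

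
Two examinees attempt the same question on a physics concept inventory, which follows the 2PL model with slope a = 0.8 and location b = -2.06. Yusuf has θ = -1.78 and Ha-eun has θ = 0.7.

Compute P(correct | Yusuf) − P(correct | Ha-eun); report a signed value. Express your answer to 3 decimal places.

P(θ) = 1 / (1 + exp(−a(θ − b)))
P(Yusuf) = 0.5558  [exponent 0.2240]
P(Ha-eun) = 0.9010  [exponent 2.2080]
Difference = 0.5558 − 0.9010 = -0.3452

-0.345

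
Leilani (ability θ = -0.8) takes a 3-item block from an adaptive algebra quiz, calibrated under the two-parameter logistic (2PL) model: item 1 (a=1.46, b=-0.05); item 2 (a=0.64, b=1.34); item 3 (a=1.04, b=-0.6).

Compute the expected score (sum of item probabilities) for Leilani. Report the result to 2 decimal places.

0.90

P(θ) = 1 / (1 + exp(−a(θ − b)))
P_1 = 1/(1+e^{1.0950}) = 0.2507
P_2 = 1/(1+e^{1.3696}) = 0.2027
P_3 = 1/(1+e^{0.2080}) = 0.4482
E[score] = 0.2507 + 0.2027 + 0.4482 = 0.9015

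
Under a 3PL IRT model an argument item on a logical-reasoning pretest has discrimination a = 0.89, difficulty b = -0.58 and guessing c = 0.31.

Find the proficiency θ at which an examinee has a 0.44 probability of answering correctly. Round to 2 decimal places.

P(θ) = c + (1 − c) · 1 / (1 + exp(−a(θ − b)))
Remove guessing floor: (0.44 − 0.31)/(1 − 0.31) = 0.1884
logit = ln(0.1884/0.8116) = -1.4604
θ = b + logit/(a) = -0.58 + (-1.4604)/0.8900 = -2.2209

-2.22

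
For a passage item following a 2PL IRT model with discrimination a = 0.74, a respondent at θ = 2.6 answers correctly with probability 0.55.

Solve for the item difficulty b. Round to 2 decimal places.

P(θ) = 1 / (1 + exp(−a(θ − b)))
logit(0.55) = ln(0.55/0.45) = 0.2007
b = θ − logit/(a) = 2.6 − 0.2007/0.7400 = 2.3288

2.33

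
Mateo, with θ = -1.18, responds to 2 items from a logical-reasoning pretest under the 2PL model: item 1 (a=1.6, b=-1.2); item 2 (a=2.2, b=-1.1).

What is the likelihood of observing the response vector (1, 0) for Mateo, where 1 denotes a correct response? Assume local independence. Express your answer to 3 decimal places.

0.276

P(θ) = 1 / (1 + exp(−a(θ − b)))
P_1 = 1/(1+e^{-0.0320}) = 0.5080
P_2 = 1/(1+e^{0.1760}) = 0.4561
L = P_1 × (1−P_2) = 0.5080 × 0.5439 = 0.27629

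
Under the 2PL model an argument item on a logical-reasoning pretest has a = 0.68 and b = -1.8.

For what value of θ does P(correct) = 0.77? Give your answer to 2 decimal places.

-0.02

P(θ) = 1 / (1 + exp(−a(θ − b)))
logit = ln(0.7700/0.2300) = 1.2083
θ = b + logit/(a) = -1.8 + 1.2083/0.6800 = -0.0231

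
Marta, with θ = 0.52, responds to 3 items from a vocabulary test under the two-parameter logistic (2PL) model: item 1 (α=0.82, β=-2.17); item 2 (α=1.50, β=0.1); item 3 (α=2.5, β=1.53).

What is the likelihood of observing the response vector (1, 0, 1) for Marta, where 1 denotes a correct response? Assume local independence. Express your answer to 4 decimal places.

0.0232

P(θ) = 1 / (1 + exp(−α(θ − β)))
P_1 = 1/(1+e^{-2.2058}) = 0.9008
P_2 = 1/(1+e^{-0.6300}) = 0.6525
P_3 = 1/(1+e^{2.5250}) = 0.0741
L = P_1 × (1−P_2) × P_3 = 0.9008 × 0.3475 × 0.0741 = 0.02320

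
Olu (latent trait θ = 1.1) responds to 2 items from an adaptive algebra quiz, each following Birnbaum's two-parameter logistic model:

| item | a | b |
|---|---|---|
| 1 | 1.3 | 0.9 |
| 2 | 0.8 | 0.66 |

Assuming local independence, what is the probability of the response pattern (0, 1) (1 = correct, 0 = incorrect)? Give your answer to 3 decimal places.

P(θ) = 1 / (1 + exp(−a(θ − b)))
P_1 = 1/(1+e^{-0.2600}) = 0.5646
P_2 = 1/(1+e^{-0.3520}) = 0.5871
L = (1−P_1) × P_2 = 0.4354 × 0.5871 = 0.25560

0.256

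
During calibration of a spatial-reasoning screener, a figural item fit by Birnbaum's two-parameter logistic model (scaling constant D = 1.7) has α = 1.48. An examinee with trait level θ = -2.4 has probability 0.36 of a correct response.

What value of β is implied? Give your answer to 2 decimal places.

-2.17

P(θ) = 1 / (1 + exp(−D·α(θ − β)))
logit(0.36) = ln(0.36/0.64) = -0.5754
β = θ − logit/(1.7·α) = -2.4 − (-0.5754)/2.5160 = -2.1713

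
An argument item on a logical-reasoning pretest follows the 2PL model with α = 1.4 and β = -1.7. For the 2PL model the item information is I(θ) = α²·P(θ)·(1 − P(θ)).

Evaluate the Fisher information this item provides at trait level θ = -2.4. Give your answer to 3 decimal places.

0.389

P = 1/(1+e^{0.9800}) = 0.2729
P(1−P) = 0.2729 × 0.7271 = 0.1984
I = α² × P(1−P) = 1.4² × 0.1984 = 0.38891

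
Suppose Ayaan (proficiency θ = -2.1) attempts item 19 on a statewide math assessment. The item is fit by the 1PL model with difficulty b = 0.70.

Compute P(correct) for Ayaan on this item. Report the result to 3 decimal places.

P(θ) = 1 / (1 + exp(−(θ − b)))
Exponent: (-2.1 − 0.70) = -2.8000
1/(1 + e^{2.8000}) = 0.0573
P = 0.0573

0.057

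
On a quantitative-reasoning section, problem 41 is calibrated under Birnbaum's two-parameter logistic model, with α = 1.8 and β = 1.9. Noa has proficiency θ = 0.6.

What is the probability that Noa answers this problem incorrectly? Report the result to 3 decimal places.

P(θ) = 1 / (1 + exp(−α(θ − β)))
Exponent: 1.8 × (0.6 − 1.9) = -2.3400
1/(1 + e^{2.3400}) = 0.0879
P(incorrect) = 1 − 0.0879 = 0.9121

0.912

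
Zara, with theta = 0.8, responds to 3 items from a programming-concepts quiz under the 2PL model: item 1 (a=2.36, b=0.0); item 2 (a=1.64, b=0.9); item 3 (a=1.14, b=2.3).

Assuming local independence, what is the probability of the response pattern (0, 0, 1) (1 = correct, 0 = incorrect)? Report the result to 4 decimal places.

0.0109

P(theta) = 1 / (1 + exp(−a(theta − b)))
P_1 = 1/(1+e^{-1.8880}) = 0.8685
P_2 = 1/(1+e^{0.1640}) = 0.4591
P_3 = 1/(1+e^{1.7100}) = 0.1532
L = (1−P_1) × (1−P_2) × P_3 = 0.1315 × 0.5409 × 0.1532 = 0.01089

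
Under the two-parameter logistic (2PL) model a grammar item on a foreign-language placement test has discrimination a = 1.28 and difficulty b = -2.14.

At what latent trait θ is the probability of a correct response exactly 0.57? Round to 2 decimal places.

-1.92

P(θ) = 1 / (1 + exp(−a(θ − b)))
logit = ln(0.5700/0.4300) = 0.2819
θ = b + logit/(a) = -2.14 + 0.2819/1.2800 = -1.9198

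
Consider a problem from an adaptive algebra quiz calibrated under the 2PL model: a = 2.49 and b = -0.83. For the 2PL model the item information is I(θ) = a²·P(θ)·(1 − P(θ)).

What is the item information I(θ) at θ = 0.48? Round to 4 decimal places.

0.2204

P = 1/(1+e^{-3.2619}) = 0.9631
P(1−P) = 0.9631 × 0.0369 = 0.0355
I = a² × P(1−P) = 2.49² × 0.0355 = 0.22035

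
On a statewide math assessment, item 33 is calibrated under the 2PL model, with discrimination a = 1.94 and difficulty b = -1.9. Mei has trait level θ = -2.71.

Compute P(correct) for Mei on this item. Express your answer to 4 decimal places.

P(θ) = 1 / (1 + exp(−a(θ − b)))
Exponent: 1.94 × (-2.71 − (-1.9)) = -1.5714
1/(1 + e^{1.5714}) = 0.1720

0.1720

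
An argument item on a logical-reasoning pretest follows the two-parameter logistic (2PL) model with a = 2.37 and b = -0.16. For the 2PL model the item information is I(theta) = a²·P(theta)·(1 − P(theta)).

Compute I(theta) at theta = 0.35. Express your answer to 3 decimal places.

P = 1/(1+e^{-1.2087}) = 0.7701
P(1−P) = 0.7701 × 0.2299 = 0.1771
I = a² × P(1−P) = 2.37² × 0.1771 = 0.99454

0.995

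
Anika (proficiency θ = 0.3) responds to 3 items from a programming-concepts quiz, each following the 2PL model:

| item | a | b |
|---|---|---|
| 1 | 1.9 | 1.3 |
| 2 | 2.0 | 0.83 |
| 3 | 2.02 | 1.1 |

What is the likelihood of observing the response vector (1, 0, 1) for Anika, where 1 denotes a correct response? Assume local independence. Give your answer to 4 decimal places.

0.0160

P(θ) = 1 / (1 + exp(−a(θ − b)))
P_1 = 1/(1+e^{1.9000}) = 0.1301
P_2 = 1/(1+e^{1.0600}) = 0.2573
P_3 = 1/(1+e^{1.6160}) = 0.1658
L = P_1 × (1−P_2) × P_3 = 0.1301 × 0.7427 × 0.1658 = 0.01602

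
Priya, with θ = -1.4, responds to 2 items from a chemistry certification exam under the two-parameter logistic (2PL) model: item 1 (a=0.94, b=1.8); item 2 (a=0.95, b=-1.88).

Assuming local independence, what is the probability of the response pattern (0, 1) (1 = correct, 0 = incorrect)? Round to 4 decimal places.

P(θ) = 1 / (1 + exp(−a(θ − b)))
P_1 = 1/(1+e^{3.0080}) = 0.0471
P_2 = 1/(1+e^{-0.4560}) = 0.6121
L = (1−P_1) × P_2 = 0.9529 × 0.6121 = 0.58326

0.5833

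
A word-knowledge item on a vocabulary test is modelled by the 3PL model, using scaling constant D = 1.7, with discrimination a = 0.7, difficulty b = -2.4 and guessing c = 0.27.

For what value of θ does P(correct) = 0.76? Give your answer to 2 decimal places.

P(θ) = c + (1 − c) · 1 / (1 + exp(−D·a(θ − b)))
Remove guessing floor: (0.76 − 0.27)/(1 − 0.27) = 0.6712
logit = ln(0.6712/0.3288) = 0.7138
θ = b + logit/(1.7·a) = -2.4 + 0.7138/1.1900 = -1.8002

-1.80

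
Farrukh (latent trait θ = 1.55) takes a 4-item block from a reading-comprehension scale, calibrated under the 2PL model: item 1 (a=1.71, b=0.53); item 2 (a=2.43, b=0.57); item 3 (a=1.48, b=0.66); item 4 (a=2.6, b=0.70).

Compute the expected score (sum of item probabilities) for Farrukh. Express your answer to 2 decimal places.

3.46

P(θ) = 1 / (1 + exp(−a(θ − b)))
P_1 = 1/(1+e^{-1.7442}) = 0.8512
P_2 = 1/(1+e^{-2.3814}) = 0.9154
P_3 = 1/(1+e^{-1.3172}) = 0.7887
P_4 = 1/(1+e^{-2.2100}) = 0.9011
E[score] = 0.8512 + 0.9154 + 0.7887 + 0.9011 = 3.4565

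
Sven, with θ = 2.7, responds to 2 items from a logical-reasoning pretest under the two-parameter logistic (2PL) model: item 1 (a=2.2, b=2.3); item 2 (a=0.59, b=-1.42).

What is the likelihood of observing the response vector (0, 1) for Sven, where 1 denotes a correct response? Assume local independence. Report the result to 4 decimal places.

0.2695

P(θ) = 1 / (1 + exp(−a(θ − b)))
P_1 = 1/(1+e^{-0.8800}) = 0.7068
P_2 = 1/(1+e^{-2.4308}) = 0.9191
L = (1−P_1) × P_2 = 0.2932 × 0.9191 = 0.26947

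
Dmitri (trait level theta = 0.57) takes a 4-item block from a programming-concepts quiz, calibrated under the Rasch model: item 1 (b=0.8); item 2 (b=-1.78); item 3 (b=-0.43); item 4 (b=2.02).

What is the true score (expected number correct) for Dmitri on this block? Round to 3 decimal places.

2.277

P(theta) = 1 / (1 + exp(−(theta − b)))
P_1 = 1/(1+e^{0.2300}) = 0.4428
P_2 = 1/(1+e^{-2.3500}) = 0.9129
P_3 = 1/(1+e^{-1.0000}) = 0.7311
P_4 = 1/(1+e^{1.4500}) = 0.1900
E[score] = 0.4428 + 0.9129 + 0.7311 + 0.1900 = 2.2767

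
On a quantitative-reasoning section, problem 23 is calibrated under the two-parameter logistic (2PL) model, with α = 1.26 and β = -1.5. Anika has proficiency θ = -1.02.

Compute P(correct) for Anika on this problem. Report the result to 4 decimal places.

0.6468

P(θ) = 1 / (1 + exp(−α(θ − β)))
Exponent: 1.26 × (-1.02 − (-1.5)) = 0.6048
1/(1 + e^{-0.6048}) = 0.6468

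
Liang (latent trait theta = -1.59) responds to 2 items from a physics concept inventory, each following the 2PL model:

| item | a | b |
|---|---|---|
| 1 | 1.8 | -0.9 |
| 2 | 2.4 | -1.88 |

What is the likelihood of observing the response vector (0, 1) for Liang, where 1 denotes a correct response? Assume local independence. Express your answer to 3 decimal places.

P(theta) = 1 / (1 + exp(−a(theta − b)))
P_1 = 1/(1+e^{1.2420}) = 0.2241
P_2 = 1/(1+e^{-0.6960}) = 0.6673
L = (1−P_1) × P_2 = 0.7759 × 0.6673 = 0.51777

0.518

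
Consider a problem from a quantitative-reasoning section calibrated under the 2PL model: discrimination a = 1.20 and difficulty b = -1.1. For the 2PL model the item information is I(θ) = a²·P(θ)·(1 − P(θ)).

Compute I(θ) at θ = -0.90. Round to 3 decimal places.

P = 1/(1+e^{-0.2400}) = 0.5597
P(1−P) = 0.5597 × 0.4403 = 0.2464
I = a² × P(1−P) = 1.20² × 0.2464 = 0.35487

0.355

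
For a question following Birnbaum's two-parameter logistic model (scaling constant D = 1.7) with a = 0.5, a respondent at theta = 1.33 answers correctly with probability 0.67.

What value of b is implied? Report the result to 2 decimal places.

P(theta) = 1 / (1 + exp(−D·a(theta − b)))
logit(0.67) = ln(0.67/0.33) = 0.7082
b = theta − logit/(1.7·a) = 1.33 − 0.7082/0.8500 = 0.4968

0.50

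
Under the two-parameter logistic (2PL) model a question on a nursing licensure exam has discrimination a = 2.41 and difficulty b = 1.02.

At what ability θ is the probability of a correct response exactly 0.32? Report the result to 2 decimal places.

0.71

P(θ) = 1 / (1 + exp(−a(θ − b)))
logit = ln(0.3200/0.6800) = -0.7538
θ = b + logit/(a) = 1.02 + (-0.7538)/2.4100 = 0.7072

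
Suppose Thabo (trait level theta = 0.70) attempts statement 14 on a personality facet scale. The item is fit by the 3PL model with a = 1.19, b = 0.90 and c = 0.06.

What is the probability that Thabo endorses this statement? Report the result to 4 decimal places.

0.4743

P(theta) = c + (1 − c) · 1 / (1 + exp(−a(theta − b)))
Exponent: 1.19 × (0.70 − 0.90) = -0.2380
1/(1 + e^{0.2380}) = 0.4408
P = 0.06 + 0.94 × 0.4408 = 0.4743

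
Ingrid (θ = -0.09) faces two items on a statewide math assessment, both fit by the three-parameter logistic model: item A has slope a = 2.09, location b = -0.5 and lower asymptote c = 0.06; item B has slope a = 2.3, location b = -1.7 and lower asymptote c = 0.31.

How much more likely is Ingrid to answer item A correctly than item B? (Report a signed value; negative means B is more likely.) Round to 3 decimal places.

-0.264

P(θ) = c + (1 − c) · 1 / (1 + exp(−a(θ − b)))
P_A = 0.7199
P_B = 0.9834
P_A − P_B = -0.2635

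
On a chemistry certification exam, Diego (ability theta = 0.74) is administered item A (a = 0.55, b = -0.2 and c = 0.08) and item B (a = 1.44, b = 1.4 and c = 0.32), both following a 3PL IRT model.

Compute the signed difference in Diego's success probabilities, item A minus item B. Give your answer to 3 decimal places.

0.147

P(theta) = c + (1 − c) · 1 / (1 + exp(−a(theta − b)))
P_A = 0.6563
P_B = 0.5096
P_A − P_B = 0.1467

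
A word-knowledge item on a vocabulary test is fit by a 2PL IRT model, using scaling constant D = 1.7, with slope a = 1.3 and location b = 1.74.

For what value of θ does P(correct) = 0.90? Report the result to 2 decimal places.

2.73

P(θ) = 1 / (1 + exp(−D·a(θ − b)))
logit = ln(0.9000/0.1000) = 2.1972
θ = b + logit/(1.7·a) = 1.74 + 2.1972/2.2100 = 2.7342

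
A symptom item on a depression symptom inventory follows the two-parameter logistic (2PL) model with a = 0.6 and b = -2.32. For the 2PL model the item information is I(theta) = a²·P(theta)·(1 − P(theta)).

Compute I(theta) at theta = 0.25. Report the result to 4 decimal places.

P = 1/(1+e^{-1.5420}) = 0.8238
P(1−P) = 0.8238 × 0.1762 = 0.1452
I = a² × P(1−P) = 0.6² × 0.1452 = 0.05227

0.0523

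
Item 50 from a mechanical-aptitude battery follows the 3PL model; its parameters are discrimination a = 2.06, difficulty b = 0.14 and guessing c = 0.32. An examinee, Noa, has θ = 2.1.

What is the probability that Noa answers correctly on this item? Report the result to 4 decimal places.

0.9882

P(θ) = c + (1 − c) · 1 / (1 + exp(−a(θ − b)))
Exponent: 2.06 × (2.1 − 0.14) = 4.0376
1/(1 + e^{-4.0376}) = 0.9827
P = 0.32 + 0.68 × 0.9827 = 0.9882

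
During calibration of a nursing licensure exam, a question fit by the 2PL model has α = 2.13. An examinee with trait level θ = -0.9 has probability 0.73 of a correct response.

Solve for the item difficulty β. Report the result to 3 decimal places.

P(θ) = 1 / (1 + exp(−α(θ − β)))
logit(0.73) = ln(0.73/0.27) = 0.9946
β = θ − logit/(α) = -0.9 − 0.9946/2.1300 = -1.3670

-1.367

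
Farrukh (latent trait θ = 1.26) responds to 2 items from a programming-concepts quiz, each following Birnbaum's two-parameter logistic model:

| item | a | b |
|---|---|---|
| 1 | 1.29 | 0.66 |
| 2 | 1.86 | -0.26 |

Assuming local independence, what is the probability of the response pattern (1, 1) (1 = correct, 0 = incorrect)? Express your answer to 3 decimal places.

P(θ) = 1 / (1 + exp(−a(θ − b)))
P_1 = 1/(1+e^{-0.7740}) = 0.6844
P_2 = 1/(1+e^{-2.8272}) = 0.9441
L = P_1 × P_2 = 0.6844 × 0.9441 = 0.64615

0.646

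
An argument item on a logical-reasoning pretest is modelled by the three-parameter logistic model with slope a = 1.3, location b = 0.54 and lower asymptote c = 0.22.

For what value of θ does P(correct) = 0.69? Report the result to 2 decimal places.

0.86

P(θ) = c + (1 − c) · 1 / (1 + exp(−a(θ − b)))
Remove guessing floor: (0.69 − 0.22)/(1 − 0.22) = 0.6026
logit = ln(0.6026/0.3974) = 0.4162
θ = b + logit/(a) = 0.54 + 0.4162/1.3000 = 0.8601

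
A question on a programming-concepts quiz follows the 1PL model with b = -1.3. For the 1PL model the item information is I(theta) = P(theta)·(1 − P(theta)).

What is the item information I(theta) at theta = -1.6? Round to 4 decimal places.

0.2445

P = 1/(1+e^{0.3000}) = 0.4256
P(1−P) = 0.4256 × 0.5744 = 0.2445
I = P(1−P) = 0.24446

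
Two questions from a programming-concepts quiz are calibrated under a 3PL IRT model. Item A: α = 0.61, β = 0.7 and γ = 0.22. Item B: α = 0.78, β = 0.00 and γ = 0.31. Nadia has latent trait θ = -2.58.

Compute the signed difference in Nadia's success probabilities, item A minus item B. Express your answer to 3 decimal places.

-0.078

P(θ) = γ + (1 − γ) · 1 / (1 + exp(−α(θ − β)))
P_A = 0.3129
P_B = 0.3914
P_A − P_B = -0.0784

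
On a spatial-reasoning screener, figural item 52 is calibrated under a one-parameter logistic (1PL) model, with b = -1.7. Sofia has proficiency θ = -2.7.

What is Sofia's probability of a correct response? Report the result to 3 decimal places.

P(θ) = 1 / (1 + exp(−(θ − b)))
Exponent: (-2.7 − (-1.7)) = -1.0000
1/(1 + e^{1.0000}) = 0.2689
P = 0.2689

0.269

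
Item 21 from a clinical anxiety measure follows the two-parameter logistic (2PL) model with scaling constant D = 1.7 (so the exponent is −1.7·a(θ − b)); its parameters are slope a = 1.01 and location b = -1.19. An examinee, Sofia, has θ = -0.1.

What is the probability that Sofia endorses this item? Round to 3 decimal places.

P(θ) = 1 / (1 + exp(−D·a(θ − b)))
Exponent: 1.7 × 1.01 × (-0.1 − (-1.19)) = 1.8715
1/(1 + e^{-1.8715}) = 0.8666
P = 0.8666

0.867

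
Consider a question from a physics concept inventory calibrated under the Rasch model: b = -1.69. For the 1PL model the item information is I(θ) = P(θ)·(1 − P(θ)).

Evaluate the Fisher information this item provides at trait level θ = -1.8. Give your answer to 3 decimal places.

P = 1/(1+e^{0.1100}) = 0.4725
P(1−P) = 0.4725 × 0.5275 = 0.2492
I = P(1−P) = 0.24925

0.249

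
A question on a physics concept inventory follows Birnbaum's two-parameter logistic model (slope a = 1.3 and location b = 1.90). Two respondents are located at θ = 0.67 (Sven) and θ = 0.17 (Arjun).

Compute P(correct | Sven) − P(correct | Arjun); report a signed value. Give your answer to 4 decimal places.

P(θ) = 1 / (1 + exp(−a(θ − b)))
P(Sven) = 0.1681  [exponent -1.5990]
P(Arjun) = 0.0954  [exponent -2.2490]
Difference = 0.1681 − 0.0954 = 0.0727

0.0727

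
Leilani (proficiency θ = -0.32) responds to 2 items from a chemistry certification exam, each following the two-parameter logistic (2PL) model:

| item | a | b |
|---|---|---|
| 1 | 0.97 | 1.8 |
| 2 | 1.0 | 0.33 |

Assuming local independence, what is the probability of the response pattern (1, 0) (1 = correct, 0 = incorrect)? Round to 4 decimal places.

P(θ) = 1 / (1 + exp(−a(θ − b)))
P_1 = 1/(1+e^{2.0564}) = 0.1134
P_2 = 1/(1+e^{0.6500}) = 0.3430
L = P_1 × (1−P_2) = 0.1134 × 0.6570 = 0.07451

0.0745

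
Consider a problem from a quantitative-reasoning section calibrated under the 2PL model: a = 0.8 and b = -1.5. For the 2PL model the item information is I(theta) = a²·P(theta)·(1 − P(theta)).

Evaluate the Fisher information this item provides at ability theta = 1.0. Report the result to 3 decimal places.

0.067

P = 1/(1+e^{-2.0000}) = 0.8808
P(1−P) = 0.8808 × 0.1192 = 0.1050
I = a² × P(1−P) = 0.8² × 0.1050 = 0.06720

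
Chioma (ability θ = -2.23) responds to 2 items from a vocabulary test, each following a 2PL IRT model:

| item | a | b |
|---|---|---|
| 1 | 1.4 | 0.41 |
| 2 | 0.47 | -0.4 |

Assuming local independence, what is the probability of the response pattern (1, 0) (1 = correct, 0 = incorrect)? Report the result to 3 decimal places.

P(θ) = 1 / (1 + exp(−a(θ − b)))
P_1 = 1/(1+e^{3.6960}) = 0.0242
P_2 = 1/(1+e^{0.8601}) = 0.2973
L = P_1 × (1−P_2) = 0.0242 × 0.7027 = 0.01702

0.017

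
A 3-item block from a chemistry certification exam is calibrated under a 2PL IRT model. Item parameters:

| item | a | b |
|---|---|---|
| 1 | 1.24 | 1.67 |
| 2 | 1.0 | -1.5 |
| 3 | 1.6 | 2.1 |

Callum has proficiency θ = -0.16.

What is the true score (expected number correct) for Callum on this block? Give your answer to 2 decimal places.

P(θ) = 1 / (1 + exp(−a(θ − b)))
P_1 = 1/(1+e^{2.2692}) = 0.0937
P_2 = 1/(1+e^{-1.3400}) = 0.7925
P_3 = 1/(1+e^{3.6160}) = 0.0262
E[score] = 0.0937 + 0.7925 + 0.0262 = 0.9124

0.91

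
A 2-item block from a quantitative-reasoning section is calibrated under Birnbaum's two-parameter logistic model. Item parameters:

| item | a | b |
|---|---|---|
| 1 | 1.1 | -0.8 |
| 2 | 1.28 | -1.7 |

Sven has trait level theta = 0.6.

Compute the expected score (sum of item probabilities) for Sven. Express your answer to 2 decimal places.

P(theta) = 1 / (1 + exp(−a(theta − b)))
P_1 = 1/(1+e^{-1.5400}) = 0.8235
P_2 = 1/(1+e^{-2.9440}) = 0.9500
E[score] = 0.8235 + 0.9500 = 1.7734

1.77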